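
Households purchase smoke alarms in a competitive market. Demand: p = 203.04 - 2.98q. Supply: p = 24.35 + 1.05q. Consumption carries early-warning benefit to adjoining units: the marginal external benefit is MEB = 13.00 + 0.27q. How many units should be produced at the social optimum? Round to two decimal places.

Social marginal benefit = demand + MEB = 216.04 - 2.71q.
Set SMB = MC: 216.04 - 2.71q = 24.35 + 1.05q → q* = 50.9814.

q* = 50.98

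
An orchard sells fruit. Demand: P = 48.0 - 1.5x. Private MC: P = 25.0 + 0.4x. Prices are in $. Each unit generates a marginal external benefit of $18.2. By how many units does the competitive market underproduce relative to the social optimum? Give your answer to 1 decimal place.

9.6 units

Market equilibrium (private): 25.0 + 0.4x = 48.0 - 1.5x → x_m = 12.1053.
Social marginal cost = private MC − MEB = 6.8 + 0.4x.
Set SMC = demand: 6.8 + 0.4x = 48.0 - 1.5x → x* = 21.6842.
Gap = |12.1053 − 21.6842| = 9.5789.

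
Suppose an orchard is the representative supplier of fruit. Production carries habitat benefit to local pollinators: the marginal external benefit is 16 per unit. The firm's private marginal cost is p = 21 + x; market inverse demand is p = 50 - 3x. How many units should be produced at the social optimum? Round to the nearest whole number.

Social marginal cost = private MC − MEB = 5 + x.
Set SMC = demand: 5 + x = 50 - 3x → x* = 11.2500.

x* = 11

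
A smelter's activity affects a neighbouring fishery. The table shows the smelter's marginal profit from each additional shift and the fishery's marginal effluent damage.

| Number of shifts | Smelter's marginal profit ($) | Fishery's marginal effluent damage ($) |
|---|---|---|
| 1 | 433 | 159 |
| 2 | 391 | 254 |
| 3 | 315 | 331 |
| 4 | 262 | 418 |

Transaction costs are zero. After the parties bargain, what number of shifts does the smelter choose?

2

Bargaining reaches the level where marginal profit last exceeds marginal effluent damage.
That holds through level 2 (391 ≥ 254) but not at 3 (315 < 331).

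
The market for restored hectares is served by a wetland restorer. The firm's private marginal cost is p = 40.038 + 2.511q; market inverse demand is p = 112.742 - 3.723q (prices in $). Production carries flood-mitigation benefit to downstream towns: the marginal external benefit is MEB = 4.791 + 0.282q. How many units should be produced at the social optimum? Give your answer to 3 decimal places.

Social marginal cost = private MC − MEB = 35.247 + 2.229q.
Set SMC = demand: 35.247 + 2.229q = 112.742 - 3.723q → q* = 13.0200.

q* = 13.020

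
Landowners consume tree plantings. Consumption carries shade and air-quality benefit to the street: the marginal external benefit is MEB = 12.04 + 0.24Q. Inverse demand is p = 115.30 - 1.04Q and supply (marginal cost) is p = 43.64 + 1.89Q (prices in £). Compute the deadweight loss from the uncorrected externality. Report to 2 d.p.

DWL = £59.62

Market equilibrium (private): 43.64 + 1.89Q = 115.30 - 1.04Q → Q_m = 24.4573.
Social marginal benefit = demand + MEB = 127.34 - 0.80Q.
Set SMB = MC: 127.34 - 0.80Q = 43.64 + 1.89Q → Q* = 31.1152.
Height of the DWL triangle at Q_m is SMB(Q_m) − MC(Q_m) = MEB(Q_m) = 17.9098.
DWL = ½ × 6.6579 × 17.9098 = 59.6208.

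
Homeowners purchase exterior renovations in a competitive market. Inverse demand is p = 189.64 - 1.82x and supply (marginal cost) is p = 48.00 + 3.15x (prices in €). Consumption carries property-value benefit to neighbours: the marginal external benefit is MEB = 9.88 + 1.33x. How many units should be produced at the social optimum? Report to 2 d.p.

x* = 41.63

Social marginal benefit = demand + MEB = 199.52 - 0.49x.
Set SMB = MC: 199.52 - 0.49x = 48.00 + 3.15x → x* = 41.6264.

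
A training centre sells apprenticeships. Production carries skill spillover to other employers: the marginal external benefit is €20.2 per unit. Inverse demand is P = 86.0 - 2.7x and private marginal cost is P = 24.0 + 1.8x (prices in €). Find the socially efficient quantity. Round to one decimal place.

Social marginal cost = private MC − MEB = 3.8 + 1.8x.
Set SMC = demand: 3.8 + 1.8x = 86.0 - 2.7x → x* = 18.2667.

x* = 18.3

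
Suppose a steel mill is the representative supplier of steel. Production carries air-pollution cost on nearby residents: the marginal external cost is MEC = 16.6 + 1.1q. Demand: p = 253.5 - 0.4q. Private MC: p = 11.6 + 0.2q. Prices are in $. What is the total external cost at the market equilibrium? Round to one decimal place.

$96091.4

Market equilibrium (private): 11.6 + 0.2q = 253.5 - 0.4q → q_m = 403.1667.
Total external cost = ∫₀^{q_m} (16.6 + 1.1q) dq = 16.6×403.1667 + ½×1.1×403.1667² = 96091.4306.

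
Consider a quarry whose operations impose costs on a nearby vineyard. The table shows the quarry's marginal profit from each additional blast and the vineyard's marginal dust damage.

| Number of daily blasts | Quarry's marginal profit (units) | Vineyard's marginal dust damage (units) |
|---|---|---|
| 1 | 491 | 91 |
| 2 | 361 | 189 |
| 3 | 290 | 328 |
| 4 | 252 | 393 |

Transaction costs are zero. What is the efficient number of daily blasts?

Bargaining reaches the level where marginal profit last exceeds marginal dust damage.
That holds through level 2 (361 ≥ 189) but not at 3 (290 < 328).

2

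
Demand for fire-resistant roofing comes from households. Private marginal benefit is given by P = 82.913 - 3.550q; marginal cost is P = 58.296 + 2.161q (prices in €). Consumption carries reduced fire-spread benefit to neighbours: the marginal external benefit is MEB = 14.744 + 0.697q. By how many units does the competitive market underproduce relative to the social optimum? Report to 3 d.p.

3.540 units

Market equilibrium (private): 58.296 + 2.161q = 82.913 - 3.550q → q_m = 4.3105.
Social marginal benefit = demand + MEB = 97.657 - 2.853q.
Set SMB = MC: 97.657 - 2.853q = 58.296 + 2.161q → q* = 7.8502.
Gap = |4.3105 − 7.8502| = 3.5397.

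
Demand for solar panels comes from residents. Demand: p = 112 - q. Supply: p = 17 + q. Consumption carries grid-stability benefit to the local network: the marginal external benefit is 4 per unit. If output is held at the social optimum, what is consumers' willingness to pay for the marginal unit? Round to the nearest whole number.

Social marginal benefit = demand + MEB = 116 - q.
Set SMB = MC: 116 - q = 17 + q → q* = 49.5000.
Consumer price on the demand curve at q*: 112 − 1×49.5000 = 62.5000.

P = 63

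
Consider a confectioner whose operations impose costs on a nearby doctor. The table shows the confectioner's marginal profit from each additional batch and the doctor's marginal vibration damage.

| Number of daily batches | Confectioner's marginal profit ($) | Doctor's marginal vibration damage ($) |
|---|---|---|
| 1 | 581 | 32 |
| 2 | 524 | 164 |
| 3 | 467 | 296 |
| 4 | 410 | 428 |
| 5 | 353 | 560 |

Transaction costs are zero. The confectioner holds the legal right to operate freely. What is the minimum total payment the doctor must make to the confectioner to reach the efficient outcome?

$763

Left alone the confectioner would choose level 5 (marginal profit stays positive).
Efficient level: k* = 3 (marginal profit ≥ marginal vibration damage through 3).
The doctor must at least cover the confectioner's forgone profit from cutting 5→3: 410 + 353 = 763.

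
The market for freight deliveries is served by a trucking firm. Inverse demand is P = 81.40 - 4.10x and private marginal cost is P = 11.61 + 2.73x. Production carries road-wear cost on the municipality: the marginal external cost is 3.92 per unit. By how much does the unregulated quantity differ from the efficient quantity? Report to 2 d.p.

Market equilibrium (private): 11.61 + 2.73x = 81.40 - 4.10x → x_m = 10.2182.
Social marginal cost = private MC + MEC = 15.53 + 2.73x.
Set SMC = demand: 15.53 + 2.73x = 81.40 - 4.10x → x* = 9.6442.
Gap = |10.2182 − 9.6442| = 0.5740.

0.57 units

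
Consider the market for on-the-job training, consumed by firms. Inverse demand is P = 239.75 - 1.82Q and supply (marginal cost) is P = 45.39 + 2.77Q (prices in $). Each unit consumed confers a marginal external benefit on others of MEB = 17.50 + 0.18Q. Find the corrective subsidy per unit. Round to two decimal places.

Social marginal benefit = demand + MEB = 257.25 - 1.64Q.
Set SMB = MC: 257.25 - 1.64Q = 45.39 + 2.77Q → Q* = 48.0408.
The Pigouvian subsidy equals MEB at Q*: 17.50 + 0.18×48.0408 = 26.1473.

subsidy = $26.15 per unit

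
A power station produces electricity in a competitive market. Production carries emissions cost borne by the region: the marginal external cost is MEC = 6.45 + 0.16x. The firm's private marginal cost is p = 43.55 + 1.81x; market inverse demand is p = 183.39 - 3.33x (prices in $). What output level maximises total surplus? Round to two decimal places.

x* = 25.17

Social marginal cost = private MC + MEC = 50.00 + 1.97x.
Set SMC = demand: 50.00 + 1.97x = 183.39 - 3.33x → x* = 25.1679.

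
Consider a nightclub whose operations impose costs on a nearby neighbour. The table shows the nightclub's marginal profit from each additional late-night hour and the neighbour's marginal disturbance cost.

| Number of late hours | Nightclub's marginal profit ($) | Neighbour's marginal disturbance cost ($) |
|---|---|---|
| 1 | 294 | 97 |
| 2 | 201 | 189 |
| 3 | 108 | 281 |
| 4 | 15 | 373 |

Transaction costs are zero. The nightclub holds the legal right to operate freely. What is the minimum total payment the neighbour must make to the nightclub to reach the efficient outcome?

$123

Left alone the nightclub would choose level 4 (marginal profit stays positive).
Efficient level: k* = 2 (marginal profit ≥ marginal disturbance cost through 2).
The neighbour must at least cover the nightclub's forgone profit from cutting 4→2: 108 + 15 = 123.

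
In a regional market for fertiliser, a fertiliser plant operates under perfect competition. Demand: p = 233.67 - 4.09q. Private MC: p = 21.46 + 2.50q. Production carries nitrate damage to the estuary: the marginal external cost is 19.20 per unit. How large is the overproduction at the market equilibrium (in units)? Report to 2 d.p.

Market equilibrium (private): 21.46 + 2.50q = 233.67 - 4.09q → q_m = 32.2018.
Social marginal cost = private MC + MEC = 40.66 + 2.50q.
Set SMC = demand: 40.66 + 2.50q = 233.67 - 4.09q → q* = 29.2883.
Gap = |32.2018 − 29.2883| = 2.9135.

2.91 units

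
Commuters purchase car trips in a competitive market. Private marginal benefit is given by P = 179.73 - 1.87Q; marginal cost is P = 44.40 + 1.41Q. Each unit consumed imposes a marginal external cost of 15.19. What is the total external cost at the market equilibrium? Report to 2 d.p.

Market equilibrium (private): 44.40 + 1.41Q = 179.73 - 1.87Q → Q_m = 41.2591.
Total external cost = MEC × Q_m = 15.19 × 41.2591 = 626.7257.

626.73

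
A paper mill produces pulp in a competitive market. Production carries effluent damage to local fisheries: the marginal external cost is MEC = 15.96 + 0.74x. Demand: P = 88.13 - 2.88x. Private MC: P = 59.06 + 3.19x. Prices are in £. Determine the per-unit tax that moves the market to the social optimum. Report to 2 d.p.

Social marginal cost = private MC + MEC = 75.02 + 3.93x.
Set SMC = demand: 75.02 + 3.93x = 88.13 - 2.88x → x* = 1.9251.
The Pigouvian tax equals MEC at x*: 15.96 + 0.74×1.9251 = 17.3846.

tax = £17.38 per unit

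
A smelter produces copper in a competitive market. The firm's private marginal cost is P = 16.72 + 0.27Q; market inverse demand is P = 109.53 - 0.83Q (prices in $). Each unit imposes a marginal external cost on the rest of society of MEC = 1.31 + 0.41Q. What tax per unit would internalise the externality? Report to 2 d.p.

tax = $26.15 per unit

Social marginal cost = private MC + MEC = 18.03 + 0.68Q.
Set SMC = demand: 18.03 + 0.68Q = 109.53 - 0.83Q → Q* = 60.5960.
The Pigouvian tax equals MEC at Q*: 1.31 + 0.41×60.5960 = 26.1544.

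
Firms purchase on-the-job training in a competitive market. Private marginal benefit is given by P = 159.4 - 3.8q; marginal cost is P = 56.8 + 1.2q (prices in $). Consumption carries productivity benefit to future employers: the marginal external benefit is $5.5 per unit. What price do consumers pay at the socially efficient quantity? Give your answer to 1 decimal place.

P = $77.2

Social marginal benefit = demand + MEB = 164.9 - 3.8q.
Set SMB = MC: 164.9 - 3.8q = 56.8 + 1.2q → q* = 21.6200.
Consumer price on the demand curve at q*: 159.4 − 3.8×21.6200 = 77.2440.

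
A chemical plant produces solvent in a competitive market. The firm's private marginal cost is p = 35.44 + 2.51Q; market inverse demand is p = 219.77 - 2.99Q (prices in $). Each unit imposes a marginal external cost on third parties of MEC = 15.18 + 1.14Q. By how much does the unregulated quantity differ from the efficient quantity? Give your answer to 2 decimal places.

8.04 units

Market equilibrium (private): 35.44 + 2.51Q = 219.77 - 2.99Q → Q_m = 33.5145.
Social marginal cost = private MC + MEC = 50.62 + 3.65Q.
Set SMC = demand: 50.62 + 3.65Q = 219.77 - 2.99Q → Q* = 25.4744.
Gap = |33.5145 − 25.4744| = 8.0401.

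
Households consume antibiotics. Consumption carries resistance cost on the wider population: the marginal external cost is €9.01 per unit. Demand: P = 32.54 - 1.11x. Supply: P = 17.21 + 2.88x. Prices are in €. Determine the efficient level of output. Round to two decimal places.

x* = 1.58

Social marginal benefit = demand − MEC = 23.53 - 1.11x.
Set SMB = MC: 23.53 - 1.11x = 17.21 + 2.88x → x* = 1.5840.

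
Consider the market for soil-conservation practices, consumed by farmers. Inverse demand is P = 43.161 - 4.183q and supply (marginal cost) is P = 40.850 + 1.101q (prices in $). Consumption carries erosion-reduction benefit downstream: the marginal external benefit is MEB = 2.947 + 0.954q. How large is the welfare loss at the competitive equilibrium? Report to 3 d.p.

Market equilibrium (private): 40.850 + 1.101q = 43.161 - 4.183q → q_m = 0.4374.
Social marginal benefit = demand + MEB = 46.108 - 3.229q.
Set SMB = MC: 46.108 - 3.229q = 40.850 + 1.101q → q* = 1.2143.
Between q* and q_m the wedge SMB − MC runs linearly from 0 to MEB(q_m), so the loss is a triangle.
DWL = ½ × 0.7769 × 3.3642 = 1.3068.

DWL = $1.307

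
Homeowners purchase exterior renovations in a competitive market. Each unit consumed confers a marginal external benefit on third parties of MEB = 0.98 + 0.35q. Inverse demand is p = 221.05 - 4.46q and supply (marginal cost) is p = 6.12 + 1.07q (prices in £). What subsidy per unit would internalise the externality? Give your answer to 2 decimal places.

Social marginal benefit = demand + MEB = 222.03 - 4.11q.
Set SMB = MC: 222.03 - 4.11q = 6.12 + 1.07q → q* = 41.6815.
The Pigouvian subsidy equals MEB at q*: 0.98 + 0.35×41.6815 = 15.5685.

subsidy = £15.57 per unit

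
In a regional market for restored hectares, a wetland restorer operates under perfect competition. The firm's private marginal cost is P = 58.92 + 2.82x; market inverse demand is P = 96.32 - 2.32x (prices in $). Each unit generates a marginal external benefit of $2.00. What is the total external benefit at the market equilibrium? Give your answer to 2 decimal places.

Market equilibrium (private): 58.92 + 2.82x = 96.32 - 2.32x → x_m = 7.2763.
Total external benefit = MEB × x_m = 2.00 × 7.2763 = 14.5526.

$14.55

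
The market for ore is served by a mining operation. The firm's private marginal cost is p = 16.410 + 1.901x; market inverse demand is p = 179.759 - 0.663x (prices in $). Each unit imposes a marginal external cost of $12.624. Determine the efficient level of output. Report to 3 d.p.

Social marginal cost = private MC + MEC = 29.034 + 1.901x.
Set SMC = demand: 29.034 + 1.901x = 179.759 - 0.663x → x* = 58.7851.

x* = 58.785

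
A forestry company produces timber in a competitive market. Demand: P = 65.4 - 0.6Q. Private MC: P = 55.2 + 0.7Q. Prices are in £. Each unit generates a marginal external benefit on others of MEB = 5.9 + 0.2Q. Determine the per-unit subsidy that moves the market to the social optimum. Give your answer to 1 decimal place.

subsidy = £8.8 per unit

Social marginal cost = private MC − MEB = 49.3 + 0.5Q.
Set SMC = demand: 49.3 + 0.5Q = 65.4 - 0.6Q → Q* = 14.6364.
The Pigouvian subsidy equals MEB at Q*: 5.9 + 0.2×14.6364 = 8.8273.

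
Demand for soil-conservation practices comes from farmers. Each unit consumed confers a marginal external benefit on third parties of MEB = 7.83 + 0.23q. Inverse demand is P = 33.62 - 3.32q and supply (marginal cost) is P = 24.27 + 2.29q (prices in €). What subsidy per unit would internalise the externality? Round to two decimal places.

Social marginal benefit = demand + MEB = 41.45 - 3.09q.
Set SMB = MC: 41.45 - 3.09q = 24.27 + 2.29q → q* = 3.1933.
The Pigouvian subsidy equals MEB at q*: 7.83 + 0.23×3.1933 = 8.5645.

subsidy = €8.56 per unit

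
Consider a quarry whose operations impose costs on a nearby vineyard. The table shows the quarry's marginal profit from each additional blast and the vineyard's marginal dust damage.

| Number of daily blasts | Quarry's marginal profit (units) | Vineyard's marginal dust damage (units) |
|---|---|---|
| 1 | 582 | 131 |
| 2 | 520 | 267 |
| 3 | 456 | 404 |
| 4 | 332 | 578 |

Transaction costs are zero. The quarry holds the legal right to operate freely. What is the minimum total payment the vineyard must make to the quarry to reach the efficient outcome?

332

Left alone the quarry would choose level 4 (marginal profit stays positive).
Efficient level: k* = 3 (marginal profit ≥ marginal dust damage through 3).
The vineyard must at least cover the quarry's forgone profit from cutting 4→3: 332 = 332.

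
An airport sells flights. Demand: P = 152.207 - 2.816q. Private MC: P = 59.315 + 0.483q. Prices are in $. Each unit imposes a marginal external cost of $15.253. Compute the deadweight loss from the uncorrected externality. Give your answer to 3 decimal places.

Market equilibrium (private): 59.315 + 0.483q = 152.207 - 2.816q → q_m = 28.1576.
Social marginal cost = private MC + MEC = 74.568 + 0.483q.
Set SMC = demand: 74.568 + 0.483q = 152.207 - 2.816q → q* = 23.5341.
Height of the DWL triangle at q_m is SMC(q_m) − demand(q_m) = MEC(q_m) = 15.2530.
DWL = ½ × 4.6235 × 15.2530 = 35.2611.

DWL = $35.261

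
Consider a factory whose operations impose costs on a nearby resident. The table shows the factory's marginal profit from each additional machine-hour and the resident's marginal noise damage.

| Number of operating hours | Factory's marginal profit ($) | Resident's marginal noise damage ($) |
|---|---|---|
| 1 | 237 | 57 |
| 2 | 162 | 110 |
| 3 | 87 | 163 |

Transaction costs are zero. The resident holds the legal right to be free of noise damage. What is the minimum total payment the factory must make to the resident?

$167

Efficient level: marginal profit ≥ marginal noise damage through level 2, so k* = 2.
With the resident holding the right, the factory must at least compensate total damage at k*: 57 + 110 = 167.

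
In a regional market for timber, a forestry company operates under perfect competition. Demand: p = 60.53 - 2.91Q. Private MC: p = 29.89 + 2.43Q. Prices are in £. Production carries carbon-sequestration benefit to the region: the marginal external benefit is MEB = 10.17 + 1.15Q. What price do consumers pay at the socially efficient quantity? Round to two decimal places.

P = £32.19

Social marginal cost = private MC − MEB = 19.72 + 1.28Q.
Set SMC = demand: 19.72 + 1.28Q = 60.53 - 2.91Q → Q* = 9.7399.
Consumer price on the demand curve at Q*: 60.53 − 2.91×9.7399 = 32.1869.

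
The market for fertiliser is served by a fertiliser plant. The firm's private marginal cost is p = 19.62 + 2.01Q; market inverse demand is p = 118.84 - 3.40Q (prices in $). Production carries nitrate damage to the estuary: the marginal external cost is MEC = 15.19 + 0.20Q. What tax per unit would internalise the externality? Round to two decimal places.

Social marginal cost = private MC + MEC = 34.81 + 2.21Q.
Set SMC = demand: 34.81 + 2.21Q = 118.84 - 3.40Q → Q* = 14.9786.
The Pigouvian tax equals MEC at Q*: 15.19 + 0.20×14.9786 = 18.1857.

tax = $18.19 per unit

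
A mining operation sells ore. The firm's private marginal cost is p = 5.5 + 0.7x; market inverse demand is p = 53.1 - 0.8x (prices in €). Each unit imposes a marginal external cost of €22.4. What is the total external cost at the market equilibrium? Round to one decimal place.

€710.8

Market equilibrium (private): 5.5 + 0.7x = 53.1 - 0.8x → x_m = 31.7333.
Total external cost = MEC × x_m = 22.4 × 31.7333 = 710.8259.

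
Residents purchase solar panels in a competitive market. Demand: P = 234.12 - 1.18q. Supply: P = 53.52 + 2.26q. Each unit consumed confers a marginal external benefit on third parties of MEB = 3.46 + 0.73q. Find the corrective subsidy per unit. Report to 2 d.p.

subsidy = 53.04 per unit

Social marginal benefit = demand + MEB = 237.58 - 0.45q.
Set SMB = MC: 237.58 - 0.45q = 53.52 + 2.26q → q* = 67.9188.
The Pigouvian subsidy equals MEB at q*: 3.46 + 0.73×67.9188 = 53.0407.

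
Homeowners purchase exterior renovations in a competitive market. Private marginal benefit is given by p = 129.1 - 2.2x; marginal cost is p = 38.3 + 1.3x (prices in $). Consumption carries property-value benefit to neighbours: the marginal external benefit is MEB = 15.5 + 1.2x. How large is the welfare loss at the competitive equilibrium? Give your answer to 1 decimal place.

Market equilibrium (private): 38.3 + 1.3x = 129.1 - 2.2x → x_m = 25.9429.
Social marginal benefit = demand + MEB = 144.6 - x.
Set SMB = MC: 144.6 - x = 38.3 + 1.3x → x* = 46.2174.
Height of the DWL triangle at x_m is SMB(x_m) − MC(x_m) = MEB(x_m) = 46.6314.
DWL = ½ × 20.2745 × 46.6314 = 472.7142.

DWL = $472.7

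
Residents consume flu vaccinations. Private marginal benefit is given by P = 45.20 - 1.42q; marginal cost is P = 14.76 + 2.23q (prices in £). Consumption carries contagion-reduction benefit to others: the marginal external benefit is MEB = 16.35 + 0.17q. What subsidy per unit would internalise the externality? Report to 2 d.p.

Social marginal benefit = demand + MEB = 61.55 - 1.25q.
Set SMB = MC: 61.55 - 1.25q = 14.76 + 2.23q → q* = 13.4454.
The Pigouvian subsidy equals MEB at q*: 16.35 + 0.17×13.4454 = 18.6357.

subsidy = £18.64 per unit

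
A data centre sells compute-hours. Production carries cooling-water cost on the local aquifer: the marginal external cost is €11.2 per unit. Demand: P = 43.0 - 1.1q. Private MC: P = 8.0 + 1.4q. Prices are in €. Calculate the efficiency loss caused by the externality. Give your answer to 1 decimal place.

DWL = €25.1

Market equilibrium (private): 8.0 + 1.4q = 43.0 - 1.1q → q_m = 14.0000.
Social marginal cost = private MC + MEC = 19.2 + 1.4q.
Set SMC = demand: 19.2 + 1.4q = 43.0 - 1.1q → q* = 9.5200.
Between q* and q_m the wedge SMC − demand runs linearly from 0 to MEC(q_m), so the loss is a triangle.
DWL = ½ × 4.4800 × 11.2000 = 25.0880.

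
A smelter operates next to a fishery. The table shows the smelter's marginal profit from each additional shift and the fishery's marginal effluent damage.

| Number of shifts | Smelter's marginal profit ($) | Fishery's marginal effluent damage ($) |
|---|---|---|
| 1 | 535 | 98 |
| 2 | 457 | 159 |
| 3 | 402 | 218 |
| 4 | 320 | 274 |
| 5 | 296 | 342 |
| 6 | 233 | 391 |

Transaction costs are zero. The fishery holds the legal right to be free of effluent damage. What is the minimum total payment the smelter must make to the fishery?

$749

Efficient level: marginal profit ≥ marginal effluent damage through level 4, so k* = 4.
With the fishery holding the right, the smelter must at least compensate total damage at k*: 98 + 159 + 218 + 274 = 749.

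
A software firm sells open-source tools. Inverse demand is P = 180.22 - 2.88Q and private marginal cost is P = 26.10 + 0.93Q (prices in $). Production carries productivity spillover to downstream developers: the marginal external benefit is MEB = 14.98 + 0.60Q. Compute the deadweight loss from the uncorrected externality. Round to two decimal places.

Market equilibrium (private): 26.10 + 0.93Q = 180.22 - 2.88Q → Q_m = 40.4514.
Social marginal cost = private MC − MEB = 11.12 + 0.33Q.
Set SMC = demand: 11.12 + 0.33Q = 180.22 - 2.88Q → Q* = 52.6791.
Height of the DWL triangle at Q_m is demand(Q_m) − SMC(Q_m) = MEB(Q_m) = 39.2509.
DWL = ½ × 12.2277 × 39.2509 = 239.9741.

DWL = $239.97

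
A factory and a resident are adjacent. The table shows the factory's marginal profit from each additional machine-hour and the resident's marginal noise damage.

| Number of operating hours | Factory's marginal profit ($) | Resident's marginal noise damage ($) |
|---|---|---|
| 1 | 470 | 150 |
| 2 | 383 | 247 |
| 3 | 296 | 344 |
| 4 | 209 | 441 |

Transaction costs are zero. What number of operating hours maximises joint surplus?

2

Bargaining reaches the level where marginal profit last exceeds marginal noise damage.
That holds through level 2 (383 ≥ 247) but not at 3 (296 < 344).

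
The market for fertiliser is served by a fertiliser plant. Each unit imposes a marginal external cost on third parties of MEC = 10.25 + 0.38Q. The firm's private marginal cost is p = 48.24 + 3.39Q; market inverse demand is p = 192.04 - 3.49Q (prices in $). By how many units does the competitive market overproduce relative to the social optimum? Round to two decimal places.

2.51 units

Market equilibrium (private): 48.24 + 3.39Q = 192.04 - 3.49Q → Q_m = 20.9012.
Social marginal cost = private MC + MEC = 58.49 + 3.77Q.
Set SMC = demand: 58.49 + 3.77Q = 192.04 - 3.49Q → Q* = 18.3953.
Gap = |20.9012 − 18.3953| = 2.5059.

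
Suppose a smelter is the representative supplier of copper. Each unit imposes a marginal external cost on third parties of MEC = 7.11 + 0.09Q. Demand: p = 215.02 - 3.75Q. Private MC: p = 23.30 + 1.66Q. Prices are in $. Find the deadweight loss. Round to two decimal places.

Market equilibrium (private): 23.30 + 1.66Q = 215.02 - 3.75Q → Q_m = 35.4381.
Social marginal cost = private MC + MEC = 30.41 + 1.75Q.
Set SMC = demand: 30.41 + 1.75Q = 215.02 - 3.75Q → Q* = 33.5655.
The welfare-loss triangle has base |Q_m − Q*| and height MEC(Q_m) (the vertical gap between SMC and demand is zero at Q* and MEC at Q_m).
DWL = ½ × 1.8726 × 10.2994 = 9.6433.

DWL = $9.64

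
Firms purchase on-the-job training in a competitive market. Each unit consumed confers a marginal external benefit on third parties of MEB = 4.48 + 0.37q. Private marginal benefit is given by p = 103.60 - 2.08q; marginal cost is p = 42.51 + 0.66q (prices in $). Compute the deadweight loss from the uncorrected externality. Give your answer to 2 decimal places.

DWL = $34.19

Market equilibrium (private): 42.51 + 0.66q = 103.60 - 2.08q → q_m = 22.2956.
Social marginal benefit = demand + MEB = 108.08 - 1.71q.
Set SMB = MC: 108.08 - 1.71q = 42.51 + 0.66q → q* = 27.6667.
Between q* and q_m the wedge SMB − MC runs linearly from 0 to MEB(q_m), so the loss is a triangle.
DWL = ½ × 5.3711 × 12.7294 = 34.1854.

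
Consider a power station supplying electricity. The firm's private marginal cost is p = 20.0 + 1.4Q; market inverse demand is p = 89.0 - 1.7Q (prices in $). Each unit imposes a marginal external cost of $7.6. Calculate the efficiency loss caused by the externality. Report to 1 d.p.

Market equilibrium (private): 20.0 + 1.4Q = 89.0 - 1.7Q → Q_m = 22.2581.
Social marginal cost = private MC + MEC = 27.6 + 1.4Q.
Set SMC = demand: 27.6 + 1.4Q = 89.0 - 1.7Q → Q* = 19.8065.
The loss is the area between SMC and demand from Q* to Q_m; with linear curves that's a triangle of height MEC(Q_m).
DWL = ½ × 2.4516 × 7.6000 = 9.3161.

DWL = $9.3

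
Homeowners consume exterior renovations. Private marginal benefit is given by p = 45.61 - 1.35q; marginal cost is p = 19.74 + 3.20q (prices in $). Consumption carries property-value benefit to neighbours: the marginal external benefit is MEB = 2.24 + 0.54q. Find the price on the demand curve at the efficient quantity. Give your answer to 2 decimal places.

P = $36.15

Social marginal benefit = demand + MEB = 47.85 - 0.81q.
Set SMB = MC: 47.85 - 0.81q = 19.74 + 3.20q → q* = 7.0100.
Consumer price on the demand curve at q*: 45.61 − 1.35×7.0100 = 36.1465.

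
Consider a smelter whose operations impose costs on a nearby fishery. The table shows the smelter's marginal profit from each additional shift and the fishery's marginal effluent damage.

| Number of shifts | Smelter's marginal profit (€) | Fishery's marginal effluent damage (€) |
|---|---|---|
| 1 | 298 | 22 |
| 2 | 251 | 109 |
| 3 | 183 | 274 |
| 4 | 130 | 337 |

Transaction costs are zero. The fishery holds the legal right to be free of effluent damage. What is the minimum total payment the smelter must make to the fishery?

€131

Efficient level: marginal profit ≥ marginal effluent damage through level 2, so k* = 2.
With the fishery holding the right, the smelter must at least compensate total damage at k*: 22 + 109 = 131.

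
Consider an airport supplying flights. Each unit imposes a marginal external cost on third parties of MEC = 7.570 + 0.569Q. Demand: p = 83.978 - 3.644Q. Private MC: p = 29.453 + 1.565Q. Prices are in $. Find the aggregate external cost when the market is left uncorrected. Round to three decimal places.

Market equilibrium (private): 29.453 + 1.565Q = 83.978 - 3.644Q → Q_m = 10.4675.
Total external cost = ∫₀^{Q_m} (7.570 + 0.569Q) dQ = 7.570×10.4675 + ½×0.569×10.4675² = 110.4112.

$110.411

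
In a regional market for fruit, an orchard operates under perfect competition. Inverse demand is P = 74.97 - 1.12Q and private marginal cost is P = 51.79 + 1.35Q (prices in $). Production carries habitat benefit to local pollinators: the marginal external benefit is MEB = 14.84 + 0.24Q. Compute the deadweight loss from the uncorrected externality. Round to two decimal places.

Market equilibrium (private): 51.79 + 1.35Q = 74.97 - 1.12Q → Q_m = 9.3846.
Social marginal cost = private MC − MEB = 36.95 + 1.11Q.
Set SMC = demand: 36.95 + 1.11Q = 74.97 - 1.12Q → Q* = 17.0493.
The loss is the area between SMC and demand from Q* to Q_m; with linear curves that's a triangle of height MEB(Q_m).
DWL = ½ × 7.6647 × 17.0923 = 65.5037.

DWL = $65.50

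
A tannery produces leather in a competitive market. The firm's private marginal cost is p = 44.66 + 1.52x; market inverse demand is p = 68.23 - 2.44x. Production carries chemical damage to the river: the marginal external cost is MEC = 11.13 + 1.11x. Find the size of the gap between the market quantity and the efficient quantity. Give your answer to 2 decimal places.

Market equilibrium (private): 44.66 + 1.52x = 68.23 - 2.44x → x_m = 5.9520.
Social marginal cost = private MC + MEC = 55.79 + 2.63x.
Set SMC = demand: 55.79 + 2.63x = 68.23 - 2.44x → x* = 2.4536.
Gap = |5.9520 − 2.4536| = 3.4984.

3.50 units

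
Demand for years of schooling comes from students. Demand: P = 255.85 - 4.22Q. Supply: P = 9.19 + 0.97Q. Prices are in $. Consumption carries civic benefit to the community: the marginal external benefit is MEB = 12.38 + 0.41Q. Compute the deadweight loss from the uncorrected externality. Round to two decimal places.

DWL = $106.22

Market equilibrium (private): 9.19 + 0.97Q = 255.85 - 4.22Q → Q_m = 47.5260.
Social marginal benefit = demand + MEB = 268.23 - 3.81Q.
Set SMB = MC: 268.23 - 3.81Q = 9.19 + 0.97Q → Q* = 54.1925.
Between Q* and Q_m the wedge SMB − MC runs linearly from 0 to MEB(Q_m), so the loss is a triangle.
DWL = ½ × 6.6665 × 31.8657 = 106.2163.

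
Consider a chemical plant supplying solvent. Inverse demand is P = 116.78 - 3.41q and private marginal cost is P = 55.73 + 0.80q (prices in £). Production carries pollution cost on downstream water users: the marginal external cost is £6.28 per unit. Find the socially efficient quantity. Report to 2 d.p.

q* = 13.01

Social marginal cost = private MC + MEC = 62.01 + 0.80q.
Set SMC = demand: 62.01 + 0.80q = 116.78 - 3.41q → q* = 13.0095.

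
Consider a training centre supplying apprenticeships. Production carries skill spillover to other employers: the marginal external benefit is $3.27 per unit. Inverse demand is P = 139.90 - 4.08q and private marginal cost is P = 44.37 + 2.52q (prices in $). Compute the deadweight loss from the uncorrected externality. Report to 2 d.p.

DWL = $0.81

Market equilibrium (private): 44.37 + 2.52q = 139.90 - 4.08q → q_m = 14.4742.
Social marginal cost = private MC − MEB = 41.10 + 2.52q.
Set SMC = demand: 41.10 + 2.52q = 139.90 - 4.08q → q* = 14.9697.
The loss is the area between SMC and demand from q* to q_m; with linear curves that's a triangle of height MEB(q_m).
DWL = ½ × 0.4955 × 3.2700 = 0.8101.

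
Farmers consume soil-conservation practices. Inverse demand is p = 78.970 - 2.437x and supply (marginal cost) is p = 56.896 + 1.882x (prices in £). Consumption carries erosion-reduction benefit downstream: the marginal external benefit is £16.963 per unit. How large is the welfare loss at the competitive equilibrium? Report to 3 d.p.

Market equilibrium (private): 56.896 + 1.882x = 78.970 - 2.437x → x_m = 5.1109.
Social marginal benefit = demand + MEB = 95.933 - 2.437x.
Set SMB = MC: 95.933 - 2.437x = 56.896 + 1.882x → x* = 9.0384.
The loss is the area between SMB and MC from x* to x_m; with linear curves that's a triangle of height MEB(x_m).
DWL = ½ × 3.9275 × 16.9630 = 33.3111.

DWL = £33.311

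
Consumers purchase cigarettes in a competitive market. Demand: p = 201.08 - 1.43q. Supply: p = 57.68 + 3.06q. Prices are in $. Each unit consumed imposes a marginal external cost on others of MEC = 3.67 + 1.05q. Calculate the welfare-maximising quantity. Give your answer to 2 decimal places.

Social marginal benefit = demand − MEC = 197.41 - 2.48q.
Set SMB = MC: 197.41 - 2.48q = 57.68 + 3.06q → q* = 25.2220.

q* = 25.22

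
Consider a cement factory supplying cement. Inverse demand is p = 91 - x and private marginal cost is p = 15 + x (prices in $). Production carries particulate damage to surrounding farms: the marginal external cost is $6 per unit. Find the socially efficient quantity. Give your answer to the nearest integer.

x* = 35

Social marginal cost = private MC + MEC = 21 + x.
Set SMC = demand: 21 + x = 91 - x → x* = 35.0000.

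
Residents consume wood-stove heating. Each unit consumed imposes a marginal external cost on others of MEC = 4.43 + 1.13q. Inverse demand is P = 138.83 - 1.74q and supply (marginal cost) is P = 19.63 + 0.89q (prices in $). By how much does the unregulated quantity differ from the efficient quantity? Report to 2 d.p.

Market equilibrium (private): 19.63 + 0.89q = 138.83 - 1.74q → q_m = 45.3232.
Social marginal benefit = demand − MEC = 134.40 - 2.87q.
Set SMB = MC: 134.40 - 2.87q = 19.63 + 0.89q → q* = 30.5239.
Gap = |45.3232 − 30.5239| = 14.7993.

14.80 units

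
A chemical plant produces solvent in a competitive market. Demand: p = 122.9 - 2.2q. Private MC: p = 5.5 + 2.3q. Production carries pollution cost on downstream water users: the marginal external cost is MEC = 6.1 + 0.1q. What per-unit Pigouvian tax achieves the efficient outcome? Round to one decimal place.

tax = 8.5 per unit

Social marginal cost = private MC + MEC = 11.6 + 2.4q.
Set SMC = demand: 11.6 + 2.4q = 122.9 - 2.2q → q* = 24.1957.
The Pigouvian tax equals MEC at q*: 6.1 + 0.1×24.1957 = 8.5196.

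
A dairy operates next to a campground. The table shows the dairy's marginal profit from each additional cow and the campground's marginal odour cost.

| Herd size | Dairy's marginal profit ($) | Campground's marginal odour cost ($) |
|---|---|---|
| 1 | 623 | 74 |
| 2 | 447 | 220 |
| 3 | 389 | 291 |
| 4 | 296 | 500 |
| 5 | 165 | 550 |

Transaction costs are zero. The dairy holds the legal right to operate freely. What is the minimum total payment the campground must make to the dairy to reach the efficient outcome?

Left alone the dairy would choose level 5 (marginal profit stays positive).
Efficient level: k* = 3 (marginal profit ≥ marginal odour cost through 3).
The campground must at least cover the dairy's forgone profit from cutting 5→3: 296 + 165 = 461.

$461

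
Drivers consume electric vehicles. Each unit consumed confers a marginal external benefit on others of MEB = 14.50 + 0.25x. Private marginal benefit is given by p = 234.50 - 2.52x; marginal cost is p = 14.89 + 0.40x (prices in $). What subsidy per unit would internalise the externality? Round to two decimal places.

subsidy = $36.42 per unit

Social marginal benefit = demand + MEB = 249.00 - 2.27x.
Set SMB = MC: 249.00 - 2.27x = 14.89 + 0.40x → x* = 87.6816.
The Pigouvian subsidy equals MEB at x*: 14.50 + 0.25×87.6816 = 36.4204.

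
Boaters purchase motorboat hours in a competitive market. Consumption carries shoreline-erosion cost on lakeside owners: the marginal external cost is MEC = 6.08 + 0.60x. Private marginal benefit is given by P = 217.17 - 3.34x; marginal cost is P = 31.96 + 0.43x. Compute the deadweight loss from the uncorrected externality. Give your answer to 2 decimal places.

Market equilibrium (private): 31.96 + 0.43x = 217.17 - 3.34x → x_m = 49.1273.
Social marginal benefit = demand − MEC = 211.09 - 3.94x.
Set SMB = MC: 211.09 - 3.94x = 31.96 + 0.43x → x* = 40.9908.
Between x* and x_m the wedge MC − SMB runs linearly from 0 to MEC(x_m), so the loss is a triangle.
DWL = ½ × 8.1365 × 35.5564 = 144.6523.

DWL = 144.65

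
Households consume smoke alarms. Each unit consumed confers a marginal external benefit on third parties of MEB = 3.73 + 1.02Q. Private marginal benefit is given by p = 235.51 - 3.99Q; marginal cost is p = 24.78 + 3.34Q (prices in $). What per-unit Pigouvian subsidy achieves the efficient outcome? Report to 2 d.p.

Social marginal benefit = demand + MEB = 239.24 - 2.97Q.
Set SMB = MC: 239.24 - 2.97Q = 24.78 + 3.34Q → Q* = 33.9873.
The Pigouvian subsidy equals MEB at Q*: 3.73 + 1.02×33.9873 = 38.3970.

subsidy = $38.40 per unit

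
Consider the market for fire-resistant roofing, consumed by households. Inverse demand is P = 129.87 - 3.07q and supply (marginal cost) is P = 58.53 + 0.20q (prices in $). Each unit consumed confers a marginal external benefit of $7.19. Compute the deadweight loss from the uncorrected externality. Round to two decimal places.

Market equilibrium (private): 58.53 + 0.20q = 129.87 - 3.07q → q_m = 21.8165.
Social marginal benefit = demand + MEB = 137.06 - 3.07q.
Set SMB = MC: 137.06 - 3.07q = 58.53 + 0.20q → q* = 24.0153.
Between q* and q_m the wedge SMB − MC runs linearly from 0 to MEB(q_m), so the loss is a triangle.
DWL = ½ × 2.1988 × 7.1900 = 7.9047.

DWL = $7.90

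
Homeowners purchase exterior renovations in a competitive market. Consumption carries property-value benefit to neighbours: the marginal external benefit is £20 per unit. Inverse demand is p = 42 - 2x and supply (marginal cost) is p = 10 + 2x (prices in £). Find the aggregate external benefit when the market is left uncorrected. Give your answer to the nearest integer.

Market equilibrium (private): 10 + 2x = 42 - 2x → x_m = 8.0000.
Total external benefit = MEB × x_m = 20 × 8.0000 = 160.0000.

£160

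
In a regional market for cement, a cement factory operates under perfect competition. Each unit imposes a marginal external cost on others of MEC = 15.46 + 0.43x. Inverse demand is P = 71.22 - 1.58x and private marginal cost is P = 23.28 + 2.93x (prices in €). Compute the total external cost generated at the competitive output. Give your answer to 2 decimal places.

€188.63

Market equilibrium (private): 23.28 + 2.93x = 71.22 - 1.58x → x_m = 10.6297.
Total external cost = ∫₀^{x_m} (15.46 + 0.43x) dx = 15.46×10.6297 + ½×0.43×10.6297² = 188.6281.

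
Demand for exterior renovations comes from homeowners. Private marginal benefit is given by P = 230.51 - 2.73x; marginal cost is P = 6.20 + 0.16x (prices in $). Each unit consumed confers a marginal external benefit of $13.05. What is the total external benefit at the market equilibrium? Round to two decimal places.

$1012.89

Market equilibrium (private): 6.20 + 0.16x = 230.51 - 2.73x → x_m = 77.6159.
Total external benefit = MEB × x_m = 13.05 × 77.6159 = 1012.8875.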